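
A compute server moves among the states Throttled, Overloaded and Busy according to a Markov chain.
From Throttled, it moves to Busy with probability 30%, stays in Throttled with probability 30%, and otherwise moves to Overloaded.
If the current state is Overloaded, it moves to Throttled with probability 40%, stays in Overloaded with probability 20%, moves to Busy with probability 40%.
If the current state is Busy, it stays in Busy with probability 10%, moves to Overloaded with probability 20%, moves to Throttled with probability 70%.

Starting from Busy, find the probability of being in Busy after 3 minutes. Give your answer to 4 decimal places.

0.2740

Propagate the distribution vector 3 minutes from Busy.
After 0 minutes: (0.0000, 0.0000, 1.0000)
After 1 minute: (0.7000, 0.2000, 0.1000)
After 2 minutes: (0.3600, 0.3400, 0.3000)
After 3 minutes: (0.4540, 0.2720, 0.2740)
P(in Busy after 3 minutes) = 0.2740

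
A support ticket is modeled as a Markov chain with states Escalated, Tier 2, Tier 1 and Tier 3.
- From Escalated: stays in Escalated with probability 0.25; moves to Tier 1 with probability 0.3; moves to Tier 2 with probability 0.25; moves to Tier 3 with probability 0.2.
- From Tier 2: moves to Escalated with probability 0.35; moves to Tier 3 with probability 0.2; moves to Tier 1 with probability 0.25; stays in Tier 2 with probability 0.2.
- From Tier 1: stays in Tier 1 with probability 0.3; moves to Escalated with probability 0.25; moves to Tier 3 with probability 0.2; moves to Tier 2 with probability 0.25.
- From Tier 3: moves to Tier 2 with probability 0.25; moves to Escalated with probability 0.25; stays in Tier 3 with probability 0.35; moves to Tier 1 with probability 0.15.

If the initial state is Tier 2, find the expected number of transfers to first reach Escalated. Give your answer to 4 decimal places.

Let t(s) be the expected number of transfers to first reach Escalated from state s, with t(Escalated) = 0. Conditioning on the first transfer:
t(Tier 2) = 1 + 0.2·t(Tier 2) + 0.25·t(Tier 1) + 0.2·t(Tier 3)
t(Tier 1) = 1 + 0.25·t(Tier 2) + 0.3·t(Tier 1) + 0.2·t(Tier 3)
t(Tier 3) = 1 + 0.25·t(Tier 2) + 0.15·t(Tier 1) + 0.35·t(Tier 3)
Solving: t(Tier 2) = 3.3043, t(Tier 1) = 3.6522, t(Tier 3) = 3.6522.
Expected transfers from Tier 2 to Escalated: 3.3043.

3.3043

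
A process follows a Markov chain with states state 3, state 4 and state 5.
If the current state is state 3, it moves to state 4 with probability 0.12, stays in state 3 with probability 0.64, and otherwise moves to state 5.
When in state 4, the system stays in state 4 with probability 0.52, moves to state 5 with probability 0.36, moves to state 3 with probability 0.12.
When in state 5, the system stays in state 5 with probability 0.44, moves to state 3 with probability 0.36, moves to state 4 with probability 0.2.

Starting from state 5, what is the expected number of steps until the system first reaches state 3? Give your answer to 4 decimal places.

3.4553

Let t(s) be the expected number of steps to first reach state 3 from state s, with t(state 3) = 0. Conditioning on the first step:
t(state 4) = 1 + 0.52·t(state 4) + 0.36·t(state 5)
t(state 5) = 1 + 0.2·t(state 4) + 0.44·t(state 5)
Solving: t(state 4) = 4.6748, t(state 5) = 3.4553.
Expected steps from state 5 to state 3: 3.4553.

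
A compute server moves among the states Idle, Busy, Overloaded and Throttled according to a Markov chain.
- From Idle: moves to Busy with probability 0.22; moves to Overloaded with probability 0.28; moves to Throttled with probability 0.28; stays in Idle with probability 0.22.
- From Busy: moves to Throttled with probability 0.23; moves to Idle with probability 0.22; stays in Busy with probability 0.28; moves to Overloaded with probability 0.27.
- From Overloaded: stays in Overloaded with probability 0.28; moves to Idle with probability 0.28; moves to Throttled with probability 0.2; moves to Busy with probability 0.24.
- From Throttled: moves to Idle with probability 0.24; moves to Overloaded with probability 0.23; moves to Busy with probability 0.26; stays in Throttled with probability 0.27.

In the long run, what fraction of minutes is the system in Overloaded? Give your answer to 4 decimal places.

Let the stationary distribution be π with π = πP and π_1 + π_2 + π_3 + π_4 = 1.
π_1 = 0.22·π_1 + 0.22·π_2 + 0.28·π_3 + 0.24·π_4
π_2 = 0.22·π_1 + 0.28·π_2 + 0.24·π_3 + 0.26·π_4
π_3 = 0.28·π_1 + 0.27·π_2 + 0.28·π_3 + 0.23·π_4
Solving with the normalization constraint gives π = (0.2408, 0.2501, 0.2653, 0.2438).
So the stationary probability of Overloaded is 0.2653.

0.2653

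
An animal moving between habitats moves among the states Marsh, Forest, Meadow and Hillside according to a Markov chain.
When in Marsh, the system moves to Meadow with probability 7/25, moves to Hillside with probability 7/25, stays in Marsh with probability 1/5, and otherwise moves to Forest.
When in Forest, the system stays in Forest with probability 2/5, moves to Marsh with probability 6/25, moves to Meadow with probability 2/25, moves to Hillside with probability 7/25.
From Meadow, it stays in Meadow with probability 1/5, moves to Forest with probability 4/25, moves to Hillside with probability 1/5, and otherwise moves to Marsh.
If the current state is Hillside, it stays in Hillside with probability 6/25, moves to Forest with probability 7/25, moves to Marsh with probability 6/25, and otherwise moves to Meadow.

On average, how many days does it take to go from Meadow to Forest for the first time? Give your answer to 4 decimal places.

4.6832

Let t(s) be the expected number of days to first reach Forest from state s, with t(Forest) = 0. Conditioning on the first day:
t(Marsh) = 1 + 0.2·t(Marsh) + 0.28·t(Meadow) + 0.28·t(Hillside)
t(Meadow) = 1 + 0.44·t(Marsh) + 0.2·t(Meadow) + 0.2·t(Hillside)
t(Hillside) = 1 + 0.24·t(Marsh) + 0.24·t(Meadow) + 0.24·t(Hillside)
Solving: t(Marsh) = 4.3478, t(Meadow) = 4.6832, t(Hillside) = 4.1677.
Expected days from Meadow to Forest: 4.6832.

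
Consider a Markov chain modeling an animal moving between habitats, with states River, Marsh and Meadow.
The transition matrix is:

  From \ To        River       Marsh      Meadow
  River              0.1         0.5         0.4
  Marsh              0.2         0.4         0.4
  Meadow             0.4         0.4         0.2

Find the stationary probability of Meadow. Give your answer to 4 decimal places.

Let the stationary distribution be π with π = πP and π_1 + π_2 + π_3 = 1.
π_1 = 0.1·π_1 + 0.2·π_2 + 0.4·π_3
π_2 = 0.5·π_1 + 0.4·π_2 + 0.4·π_3
Solving with the normalization constraint gives π = (0.2424, 0.4242, 0.3333).
So the stationary probability of Meadow is 0.3333.

0.3333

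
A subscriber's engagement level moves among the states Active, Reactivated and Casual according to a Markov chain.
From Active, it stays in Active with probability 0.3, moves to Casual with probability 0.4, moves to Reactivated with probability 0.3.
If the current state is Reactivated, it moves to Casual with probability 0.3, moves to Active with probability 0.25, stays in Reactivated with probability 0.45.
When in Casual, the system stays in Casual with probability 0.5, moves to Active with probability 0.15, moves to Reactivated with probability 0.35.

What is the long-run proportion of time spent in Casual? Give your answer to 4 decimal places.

0.4026

Let the stationary distribution be π with π = πP and π_1 + π_2 + π_3 = 1.
π_1 = 0.3·π_1 + 0.25·π_2 + 0.15·π_3
π_2 = 0.3·π_1 + 0.45·π_2 + 0.35·π_3
Solving with the normalization constraint gives π = (0.2208, 0.3766, 0.4026).
So the stationary probability of Casual is 0.4026.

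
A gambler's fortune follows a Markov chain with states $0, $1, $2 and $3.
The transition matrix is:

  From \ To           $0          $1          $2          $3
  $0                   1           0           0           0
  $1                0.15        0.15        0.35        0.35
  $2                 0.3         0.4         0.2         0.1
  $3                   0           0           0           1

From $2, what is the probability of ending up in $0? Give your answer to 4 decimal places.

0.5833

Let h(s) be the probability of absorption at $0 starting from transient state s. Then h($0) = 1 and h($3) = 0. By first-step analysis:
h($1) = 0.15·1 + 0.15·h($1) + 0.35·h($2) + 0.35·0
h($2) = 0.3·1 + 0.4·h($1) + 0.2·h($2) + 0.1·0
Solving: h($1) = 0.4167, h($2) = 0.5833.
Starting from $2, the probability is 0.5833.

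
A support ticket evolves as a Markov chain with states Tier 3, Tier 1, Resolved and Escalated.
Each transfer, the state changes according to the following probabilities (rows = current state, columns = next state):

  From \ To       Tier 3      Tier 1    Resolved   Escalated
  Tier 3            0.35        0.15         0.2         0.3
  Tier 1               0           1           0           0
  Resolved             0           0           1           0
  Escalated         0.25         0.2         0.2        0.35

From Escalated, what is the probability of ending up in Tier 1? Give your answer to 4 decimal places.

0.4820

Let h(s) be the probability of absorption at Tier 1 starting from transient state s. Then h(Tier 1) = 1 and h(Resolved) = 0. By first-step analysis:
h(Tier 3) = 0.35·h(Tier 3) + 0.15·1 + 0.2·0 + 0.3·h(Escalated)
h(Escalated) = 0.25·h(Tier 3) + 0.2·1 + 0.2·0 + 0.35·h(Escalated)
Solving: h(Tier 3) = 0.4532, h(Escalated) = 0.4820.
Starting from Escalated, the probability is 0.4820.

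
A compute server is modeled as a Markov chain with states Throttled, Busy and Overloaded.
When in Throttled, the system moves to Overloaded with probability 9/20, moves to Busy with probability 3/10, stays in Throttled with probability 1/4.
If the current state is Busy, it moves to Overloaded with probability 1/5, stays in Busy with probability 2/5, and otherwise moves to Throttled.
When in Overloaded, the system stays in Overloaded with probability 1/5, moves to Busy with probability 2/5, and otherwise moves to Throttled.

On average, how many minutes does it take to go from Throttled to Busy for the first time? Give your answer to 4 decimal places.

Let t(s) be the expected number of minutes to first reach Busy from state s, with t(Busy) = 0. Conditioning on the first minute:
t(Throttled) = 1 + 0.25·t(Throttled) + 0.45·t(Overloaded)
t(Overloaded) = 1 + 0.4·t(Throttled) + 0.2·t(Overloaded)
Solving: t(Throttled) = 2.9762, t(Overloaded) = 2.7381.
Expected minutes from Throttled to Busy: 2.9762.

2.9762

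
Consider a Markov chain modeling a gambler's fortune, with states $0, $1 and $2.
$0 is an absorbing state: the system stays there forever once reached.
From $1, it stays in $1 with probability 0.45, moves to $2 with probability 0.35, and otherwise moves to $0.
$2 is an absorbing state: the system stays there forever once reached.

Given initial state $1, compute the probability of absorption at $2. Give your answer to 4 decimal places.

Let h(s) be the probability of absorption at $2 starting from transient state s. Then h($2) = 1 and h($0) = 0. By first-step analysis:
h($1) = 0.2·0 + 0.45·h($1) + 0.35·1
Solving: h($1) = 0.6364.
Starting from $1, the probability is 0.6364.

0.6364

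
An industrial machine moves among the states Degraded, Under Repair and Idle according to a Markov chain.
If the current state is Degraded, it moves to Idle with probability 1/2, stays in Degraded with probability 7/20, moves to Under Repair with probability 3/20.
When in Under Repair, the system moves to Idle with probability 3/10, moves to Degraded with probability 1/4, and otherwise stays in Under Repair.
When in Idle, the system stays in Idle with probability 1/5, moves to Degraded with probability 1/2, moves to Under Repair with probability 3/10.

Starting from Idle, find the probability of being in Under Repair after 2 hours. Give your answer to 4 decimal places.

0.2700

Sum over the intermediate state after 1 hour:
P = P(Idle→Degraded)·P(Degraded→Under Repair) + P(Idle→Under Repair)·P(Under Repair→Under Repair) + P(Idle→Idle)·P(Idle→Under Repair)
  = 0.5×0.15 + 0.3×0.45 + 0.2×0.3
  = 0.0750 + 0.1350 + 0.0600 = 0.2700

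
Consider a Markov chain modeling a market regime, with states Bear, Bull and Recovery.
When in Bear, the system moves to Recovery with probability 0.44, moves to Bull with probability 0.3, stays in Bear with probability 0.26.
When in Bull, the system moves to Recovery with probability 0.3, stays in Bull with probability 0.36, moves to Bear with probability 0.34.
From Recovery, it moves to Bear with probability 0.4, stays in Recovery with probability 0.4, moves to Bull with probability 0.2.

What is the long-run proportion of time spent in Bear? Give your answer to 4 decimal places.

0.3362

Let the stationary distribution be π with π = πP and π_1 + π_2 + π_3 = 1.
π_1 = 0.26·π_1 + 0.34·π_2 + 0.4·π_3
π_2 = 0.3·π_1 + 0.36·π_2 + 0.2·π_3
Solving with the normalization constraint gives π = (0.3362, 0.2781, 0.3856).
So the stationary probability of Bear is 0.3362.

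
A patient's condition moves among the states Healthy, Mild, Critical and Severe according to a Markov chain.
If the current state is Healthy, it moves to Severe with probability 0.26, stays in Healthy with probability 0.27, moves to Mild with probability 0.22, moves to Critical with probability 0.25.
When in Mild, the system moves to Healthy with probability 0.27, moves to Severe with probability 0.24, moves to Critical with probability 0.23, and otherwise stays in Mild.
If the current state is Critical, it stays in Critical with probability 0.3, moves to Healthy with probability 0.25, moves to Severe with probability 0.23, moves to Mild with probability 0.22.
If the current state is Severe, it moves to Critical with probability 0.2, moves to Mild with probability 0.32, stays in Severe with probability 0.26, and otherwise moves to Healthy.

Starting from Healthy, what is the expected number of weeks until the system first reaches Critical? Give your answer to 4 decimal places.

4.3077

Let t(s) be the expected number of weeks to first reach Critical from state s, with t(Critical) = 0. Conditioning on the first week:
t(Healthy) = 1 + 0.27·t(Healthy) + 0.22·t(Mild) + 0.26·t(Severe)
t(Mild) = 1 + 0.27·t(Healthy) + 0.26·t(Mild) + 0.24·t(Severe)
t(Severe) = 1 + 0.22·t(Healthy) + 0.32·t(Mild) + 0.26·t(Severe)
Solving: t(Healthy) = 4.3077, t(Mild) = 4.3928, t(Severe) = 4.5316.
Expected weeks from Healthy to Critical: 4.3077.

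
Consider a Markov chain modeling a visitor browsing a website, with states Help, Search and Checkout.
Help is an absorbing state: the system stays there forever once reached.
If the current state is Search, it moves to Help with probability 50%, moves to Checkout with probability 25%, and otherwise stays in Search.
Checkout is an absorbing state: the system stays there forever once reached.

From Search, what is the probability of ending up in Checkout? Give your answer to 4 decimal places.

0.3333

Let h(s) be the probability of absorption at Checkout starting from transient state s. Then h(Checkout) = 1 and h(Help) = 0. By first-step analysis:
h(Search) = 0.5·0 + 0.25·h(Search) + 0.25·1
Solving: h(Search) = 0.3333.
Starting from Search, the probability is 0.3333.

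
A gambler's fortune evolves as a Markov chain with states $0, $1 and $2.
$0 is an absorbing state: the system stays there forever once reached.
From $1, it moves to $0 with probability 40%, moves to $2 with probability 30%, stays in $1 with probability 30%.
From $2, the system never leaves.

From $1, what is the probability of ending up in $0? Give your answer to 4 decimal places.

0.5714

Let h(s) be the probability of absorption at $0 starting from transient state s. Then h($0) = 1 and h($2) = 0. By first-step analysis:
h($1) = 0.4·1 + 0.3·h($1) + 0.3·0
Solving: h($1) = 0.5714.
Starting from $1, the probability is 0.5714.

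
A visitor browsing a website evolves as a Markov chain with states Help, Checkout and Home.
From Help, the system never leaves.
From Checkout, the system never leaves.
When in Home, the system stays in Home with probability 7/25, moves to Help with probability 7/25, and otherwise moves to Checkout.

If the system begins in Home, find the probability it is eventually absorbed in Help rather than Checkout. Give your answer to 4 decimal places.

0.3889

Let h(s) be the probability of absorption at Help starting from transient state s. Then h(Help) = 1 and h(Checkout) = 0. By first-step analysis:
h(Home) = 0.28·1 + 0.44·0 + 0.28·h(Home)
Solving: h(Home) = 0.3889.
Starting from Home, the probability is 0.3889.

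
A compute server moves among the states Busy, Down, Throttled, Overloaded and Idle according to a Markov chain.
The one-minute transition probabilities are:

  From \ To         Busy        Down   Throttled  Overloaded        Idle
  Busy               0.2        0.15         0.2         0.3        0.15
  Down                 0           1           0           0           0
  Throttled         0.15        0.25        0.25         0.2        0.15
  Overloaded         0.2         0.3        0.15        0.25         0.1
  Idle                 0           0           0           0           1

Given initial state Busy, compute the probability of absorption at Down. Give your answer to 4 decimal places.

Let h(s) be the probability of absorption at Down starting from transient state s. Then h(Down) = 1 and h(Idle) = 0. By first-step analysis:
h(Busy) = 0.2·h(Busy) + 0.15·1 + 0.2·h(Throttled) + 0.3·h(Overloaded) + 0.15·0
h(Throttled) = 0.15·h(Busy) + 0.25·1 + 0.25·h(Throttled) + 0.2·h(Overloaded) + 0.15·0
h(Overloaded) = 0.2·h(Busy) + 0.3·1 + 0.15·h(Throttled) + 0.25·h(Overloaded) + 0.1·0
Solving: h(Busy) = 0.6055, h(Throttled) = 0.6382, h(Overloaded) = 0.6891.
Starting from Busy, the probability is 0.6055.

0.6055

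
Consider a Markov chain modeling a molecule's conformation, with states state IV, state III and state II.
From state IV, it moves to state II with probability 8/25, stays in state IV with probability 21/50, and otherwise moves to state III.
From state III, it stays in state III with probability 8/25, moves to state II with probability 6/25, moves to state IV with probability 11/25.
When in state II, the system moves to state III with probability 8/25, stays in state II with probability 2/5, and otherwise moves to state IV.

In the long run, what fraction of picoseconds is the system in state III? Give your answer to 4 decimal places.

Let the stationary distribution be π with π = πP and π_1 + π_2 + π_3 = 1.
π_1 = 0.42·π_1 + 0.44·π_2 + 0.28·π_3
π_2 = 0.26·π_1 + 0.32·π_2 + 0.32·π_3
Solving with the normalization constraint gives π = (0.3809, 0.2971, 0.3220).
So the stationary probability of state III is 0.2971.

0.2971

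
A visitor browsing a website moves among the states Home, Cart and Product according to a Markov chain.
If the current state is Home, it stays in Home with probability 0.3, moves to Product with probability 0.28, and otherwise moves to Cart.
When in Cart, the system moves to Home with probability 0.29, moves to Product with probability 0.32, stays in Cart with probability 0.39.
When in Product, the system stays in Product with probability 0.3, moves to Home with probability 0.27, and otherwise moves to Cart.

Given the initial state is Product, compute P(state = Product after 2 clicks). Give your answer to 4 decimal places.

Sum over the intermediate state after 1 click:
P = P(Product→Home)·P(Home→Product) + P(Product→Cart)·P(Cart→Product) + P(Product→Product)·P(Product→Product)
  = 0.27×0.28 + 0.43×0.32 + 0.3×0.3
  = 0.0756 + 0.1376 + 0.0900 = 0.3032

0.3032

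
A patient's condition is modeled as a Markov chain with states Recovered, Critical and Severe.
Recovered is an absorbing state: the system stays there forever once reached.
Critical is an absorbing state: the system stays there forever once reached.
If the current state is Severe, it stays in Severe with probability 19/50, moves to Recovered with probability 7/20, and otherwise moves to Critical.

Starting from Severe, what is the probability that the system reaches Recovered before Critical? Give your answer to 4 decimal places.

Let h(s) be the probability of absorption at Recovered starting from transient state s. Then h(Recovered) = 1 and h(Critical) = 0. By first-step analysis:
h(Severe) = 0.35·1 + 0.27·0 + 0.38·h(Severe)
Solving: h(Severe) = 0.5645.
Starting from Severe, the probability is 0.5645.

0.5645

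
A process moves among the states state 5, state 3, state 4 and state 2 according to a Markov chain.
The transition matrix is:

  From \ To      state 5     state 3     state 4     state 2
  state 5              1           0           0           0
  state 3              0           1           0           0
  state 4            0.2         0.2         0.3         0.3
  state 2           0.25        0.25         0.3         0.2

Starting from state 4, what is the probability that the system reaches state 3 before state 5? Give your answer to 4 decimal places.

0.5000

Let h(s) be the probability of absorption at state 3 starting from transient state s. Then h(state 3) = 1 and h(state 5) = 0. By first-step analysis:
h(state 4) = 0.2·0 + 0.2·1 + 0.3·h(state 4) + 0.3·h(state 2)
h(state 2) = 0.25·0 + 0.25·1 + 0.3·h(state 4) + 0.2·h(state 2)
Solving: h(state 4) = 0.5000, h(state 2) = 0.5000.
Starting from state 4, the probability is 0.5000.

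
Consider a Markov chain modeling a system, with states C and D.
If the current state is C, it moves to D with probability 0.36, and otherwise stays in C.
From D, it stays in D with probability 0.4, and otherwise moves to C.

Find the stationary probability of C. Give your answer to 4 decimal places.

Let the stationary distribution be π with π = πP and π_1 + π_2 = 1.
π_1 = 0.64·π_1 + 0.6·π_2
Solving with the normalization constraint gives π = (0.6250, 0.3750).
So the stationary probability of C is 0.6250.

0.6250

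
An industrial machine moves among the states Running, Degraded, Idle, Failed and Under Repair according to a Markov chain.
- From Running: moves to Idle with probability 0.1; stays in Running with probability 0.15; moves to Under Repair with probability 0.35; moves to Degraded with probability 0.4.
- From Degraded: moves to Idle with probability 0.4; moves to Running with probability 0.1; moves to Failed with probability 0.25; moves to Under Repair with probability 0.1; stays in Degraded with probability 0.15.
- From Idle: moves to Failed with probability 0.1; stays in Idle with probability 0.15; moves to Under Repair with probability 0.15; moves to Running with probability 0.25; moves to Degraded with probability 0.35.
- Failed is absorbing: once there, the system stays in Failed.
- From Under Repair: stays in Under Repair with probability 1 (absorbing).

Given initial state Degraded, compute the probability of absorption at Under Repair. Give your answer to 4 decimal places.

0.4718

Let h(s) be the probability of absorption at Under Repair starting from transient state s. Then h(Under Repair) = 1 and h(Failed) = 0. By first-step analysis:
h(Running) = 0.15·h(Running) + 0.4·h(Degraded) + 0.1·h(Idle) + 0.35·1
h(Degraded) = 0.1·h(Running) + 0.15·h(Degraded) + 0.4·h(Idle) + 0.25·0 + 0.1·1
h(Idle) = 0.25·h(Running) + 0.35·h(Degraded) + 0.15·h(Idle) + 0.1·0 + 0.15·1
Solving: h(Running) = 0.7017, h(Degraded) = 0.4718, h(Idle) = 0.5771.
Starting from Degraded, the probability is 0.4718.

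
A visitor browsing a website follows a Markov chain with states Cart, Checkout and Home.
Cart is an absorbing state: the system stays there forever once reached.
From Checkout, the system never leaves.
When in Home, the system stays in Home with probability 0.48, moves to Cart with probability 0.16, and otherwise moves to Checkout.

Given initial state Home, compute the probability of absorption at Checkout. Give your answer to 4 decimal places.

Let h(s) be the probability of absorption at Checkout starting from transient state s. Then h(Checkout) = 1 and h(Cart) = 0. By first-step analysis:
h(Home) = 0.16·0 + 0.36·1 + 0.48·h(Home)
Solving: h(Home) = 0.6923.
Starting from Home, the probability is 0.6923.

0.6923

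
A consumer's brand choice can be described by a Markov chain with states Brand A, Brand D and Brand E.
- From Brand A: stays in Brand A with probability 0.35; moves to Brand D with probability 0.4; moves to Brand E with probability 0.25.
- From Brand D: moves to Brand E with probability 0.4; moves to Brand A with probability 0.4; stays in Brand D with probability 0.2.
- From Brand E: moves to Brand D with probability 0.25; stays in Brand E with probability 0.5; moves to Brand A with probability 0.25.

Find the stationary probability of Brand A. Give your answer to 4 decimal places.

0.3252

Let the stationary distribution be π with π = πP and π_1 + π_2 + π_3 = 1.
π_1 = 0.35·π_1 + 0.4·π_2 + 0.25·π_3
π_2 = 0.4·π_1 + 0.2·π_2 + 0.25·π_3
Solving with the normalization constraint gives π = (0.3252, 0.2846, 0.3902).
So the stationary probability of Brand A is 0.3252.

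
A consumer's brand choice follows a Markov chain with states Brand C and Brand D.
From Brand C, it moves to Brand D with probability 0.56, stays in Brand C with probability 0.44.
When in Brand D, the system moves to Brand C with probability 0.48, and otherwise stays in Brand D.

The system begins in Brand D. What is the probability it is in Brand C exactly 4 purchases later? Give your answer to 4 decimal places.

Propagate the distribution vector 4 purchases from Brand D.
After 0 purchases: (0.0000, 1.0000)
After 1 purchase: (0.4800, 0.5200)
After 2 purchases: (0.4608, 0.5392)
After 3 purchases: (0.4616, 0.5384)
After 4 purchases: (0.4615, 0.5385)
P(in Brand C after 4 purchases) = 0.4615

0.4615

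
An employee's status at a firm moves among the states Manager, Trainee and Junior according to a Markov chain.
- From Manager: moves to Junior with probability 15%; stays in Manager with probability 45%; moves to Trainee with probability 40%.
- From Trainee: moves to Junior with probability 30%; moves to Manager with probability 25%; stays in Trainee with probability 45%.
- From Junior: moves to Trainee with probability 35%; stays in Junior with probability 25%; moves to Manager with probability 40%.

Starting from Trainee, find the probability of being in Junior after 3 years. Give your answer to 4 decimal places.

0.2359

Propagate the distribution vector 3 years from Trainee.
After 0 years: (0.0000, 1.0000, 0.0000)
After 1 year: (0.2500, 0.4500, 0.3000)
After 2 years: (0.3450, 0.4075, 0.2475)
After 3 years: (0.3561, 0.4080, 0.2359)
P(in Junior after 3 years) = 0.2359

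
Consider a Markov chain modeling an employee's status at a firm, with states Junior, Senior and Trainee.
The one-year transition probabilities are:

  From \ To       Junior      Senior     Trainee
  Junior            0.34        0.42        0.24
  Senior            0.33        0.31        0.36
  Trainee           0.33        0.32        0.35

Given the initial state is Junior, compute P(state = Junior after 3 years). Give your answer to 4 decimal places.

0.3333

Propagate the distribution vector 3 years from Junior.
After 0 years: (1.0000, 0.0000, 0.0000)
After 1 year: (0.3400, 0.4200, 0.2400)
After 2 years: (0.3334, 0.3498, 0.3168)
After 3 years: (0.3333, 0.3498, 0.3168)
P(in Junior after 3 years) = 0.3333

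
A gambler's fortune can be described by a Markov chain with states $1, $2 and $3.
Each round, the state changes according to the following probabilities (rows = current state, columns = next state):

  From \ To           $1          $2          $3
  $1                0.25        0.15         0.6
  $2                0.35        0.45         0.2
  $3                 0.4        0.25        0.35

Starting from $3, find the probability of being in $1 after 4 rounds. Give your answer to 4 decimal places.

Propagate the distribution vector 4 rounds from $3.
After 0 rounds: (0.0000, 0.0000, 1.0000)
After 1 round: (0.4000, 0.2500, 0.3500)
After 2 rounds: (0.3275, 0.2600, 0.4125)
After 3 rounds: (0.3379, 0.2693, 0.3929)
After 4 rounds: (0.3359, 0.2701, 0.3941)
P(in $1 after 4 rounds) = 0.3359

0.3359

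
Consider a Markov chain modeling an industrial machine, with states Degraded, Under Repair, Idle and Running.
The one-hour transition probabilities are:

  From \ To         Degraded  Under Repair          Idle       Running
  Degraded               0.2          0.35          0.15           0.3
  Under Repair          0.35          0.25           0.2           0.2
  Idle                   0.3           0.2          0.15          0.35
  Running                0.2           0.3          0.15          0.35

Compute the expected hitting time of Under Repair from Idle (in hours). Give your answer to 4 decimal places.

Let t(s) be the expected number of hours to first reach Under Repair from state s, with t(Under Repair) = 0. Conditioning on the first hour:
t(Degraded) = 1 + 0.2·t(Degraded) + 0.15·t(Idle) + 0.3·t(Running)
t(Idle) = 1 + 0.3·t(Degraded) + 0.15·t(Idle) + 0.35·t(Running)
t(Running) = 1 + 0.2·t(Degraded) + 0.15·t(Idle) + 0.35·t(Running)
Solving: t(Degraded) = 3.2122, t(Idle) = 3.7025, t(Running) = 3.3812.
Expected hours from Idle to Under Repair: 3.7025.

3.7025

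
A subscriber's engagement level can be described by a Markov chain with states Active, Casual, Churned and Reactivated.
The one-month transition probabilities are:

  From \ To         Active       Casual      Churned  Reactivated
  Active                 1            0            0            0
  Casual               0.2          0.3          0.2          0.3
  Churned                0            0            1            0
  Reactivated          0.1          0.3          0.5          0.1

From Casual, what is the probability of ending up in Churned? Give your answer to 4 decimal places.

0.6111

Let h(s) be the probability of absorption at Churned starting from transient state s. Then h(Churned) = 1 and h(Active) = 0. By first-step analysis:
h(Casual) = 0.2·0 + 0.3·h(Casual) + 0.2·1 + 0.3·h(Reactivated)
h(Reactivated) = 0.1·0 + 0.3·h(Casual) + 0.5·1 + 0.1·h(Reactivated)
Solving: h(Casual) = 0.6111, h(Reactivated) = 0.7593.
Starting from Casual, the probability is 0.6111.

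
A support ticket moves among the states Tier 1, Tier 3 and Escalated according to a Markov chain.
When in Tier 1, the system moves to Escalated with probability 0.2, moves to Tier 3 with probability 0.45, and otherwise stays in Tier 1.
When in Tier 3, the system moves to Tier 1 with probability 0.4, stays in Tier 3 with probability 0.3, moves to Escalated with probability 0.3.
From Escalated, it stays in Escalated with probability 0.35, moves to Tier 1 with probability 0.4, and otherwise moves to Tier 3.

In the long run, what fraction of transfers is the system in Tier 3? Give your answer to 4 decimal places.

Let the stationary distribution be π with π = πP and π_1 + π_2 + π_3 = 1.
π_1 = 0.35·π_1 + 0.4·π_2 + 0.4·π_3
π_2 = 0.45·π_1 + 0.3·π_2 + 0.25·π_3
Solving with the normalization constraint gives π = (0.3810, 0.3434, 0.2757).
So the stationary probability of Tier 3 is 0.3434.

0.3434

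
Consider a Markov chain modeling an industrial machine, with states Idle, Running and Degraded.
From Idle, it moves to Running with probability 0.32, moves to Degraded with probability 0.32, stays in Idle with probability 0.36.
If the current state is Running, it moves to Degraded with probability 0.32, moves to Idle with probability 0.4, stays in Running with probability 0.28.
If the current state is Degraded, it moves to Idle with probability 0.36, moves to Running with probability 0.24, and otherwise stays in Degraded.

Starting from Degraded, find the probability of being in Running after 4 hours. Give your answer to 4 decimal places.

Propagate the distribution vector 4 hours from Degraded.
After 0 hours: (0.0000, 0.0000, 1.0000)
After 1 hour: (0.3600, 0.2400, 0.4000)
After 2 hours: (0.3696, 0.2784, 0.3520)
After 3 hours: (0.3711, 0.2807, 0.3482)
After 4 hours: (0.3712, 0.2809, 0.3479)
P(in Running after 4 hours) = 0.2809

0.2809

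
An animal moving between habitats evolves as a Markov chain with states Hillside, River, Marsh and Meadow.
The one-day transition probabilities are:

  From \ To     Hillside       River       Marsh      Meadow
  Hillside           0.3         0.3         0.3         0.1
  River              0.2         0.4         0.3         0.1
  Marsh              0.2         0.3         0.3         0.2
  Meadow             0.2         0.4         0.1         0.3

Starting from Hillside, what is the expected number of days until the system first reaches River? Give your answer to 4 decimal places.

3.1660

Let t(s) be the expected number of days to first reach River from state s, with t(River) = 0. Conditioning on the first day:
t(Hillside) = 1 + 0.3·t(Hillside) + 0.3·t(Marsh) + 0.1·t(Meadow)
t(Marsh) = 1 + 0.2·t(Hillside) + 0.3·t(Marsh) + 0.2·t(Meadow)
t(Meadow) = 1 + 0.2·t(Hillside) + 0.1·t(Marsh) + 0.3·t(Meadow)
Solving: t(Hillside) = 3.1660, t(Marsh) = 3.1274, t(Meadow) = 2.7799.
Expected days from Hillside to River: 3.1660.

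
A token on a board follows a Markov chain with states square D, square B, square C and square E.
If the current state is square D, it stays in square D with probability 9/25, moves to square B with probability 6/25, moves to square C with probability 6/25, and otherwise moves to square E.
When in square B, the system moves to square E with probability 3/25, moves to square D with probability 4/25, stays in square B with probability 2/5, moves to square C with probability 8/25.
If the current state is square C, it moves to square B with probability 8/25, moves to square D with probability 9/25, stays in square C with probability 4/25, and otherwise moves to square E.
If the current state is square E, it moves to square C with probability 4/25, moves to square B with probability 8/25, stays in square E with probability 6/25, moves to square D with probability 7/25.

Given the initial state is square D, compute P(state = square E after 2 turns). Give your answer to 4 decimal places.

0.1632

Propagate the distribution vector 2 turns from square D.
After 0 turns: (1.0000, 0.0000, 0.0000, 0.0000)
After 1 turn: (0.3600, 0.2400, 0.2400, 0.1600)
After 2 turns: (0.2992, 0.3104, 0.2272, 0.1632)
P(in square E after 2 turns) = 0.1632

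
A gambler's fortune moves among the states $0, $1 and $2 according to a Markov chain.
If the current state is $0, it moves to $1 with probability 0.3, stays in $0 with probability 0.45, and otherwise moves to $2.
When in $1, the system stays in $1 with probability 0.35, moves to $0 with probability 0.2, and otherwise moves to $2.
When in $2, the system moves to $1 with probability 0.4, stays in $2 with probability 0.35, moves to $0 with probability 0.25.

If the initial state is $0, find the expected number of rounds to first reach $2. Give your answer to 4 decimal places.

3.1933

Let t(s) be the expected number of rounds to first reach $2 from state s, with t($2) = 0. Conditioning on the first round:
t($0) = 1 + 0.45·t($0) + 0.3·t($1)
t($1) = 1 + 0.2·t($0) + 0.35·t($1)
Solving: t($0) = 3.1933, t($1) = 2.5210.
Expected rounds from $0 to $2: 3.1933.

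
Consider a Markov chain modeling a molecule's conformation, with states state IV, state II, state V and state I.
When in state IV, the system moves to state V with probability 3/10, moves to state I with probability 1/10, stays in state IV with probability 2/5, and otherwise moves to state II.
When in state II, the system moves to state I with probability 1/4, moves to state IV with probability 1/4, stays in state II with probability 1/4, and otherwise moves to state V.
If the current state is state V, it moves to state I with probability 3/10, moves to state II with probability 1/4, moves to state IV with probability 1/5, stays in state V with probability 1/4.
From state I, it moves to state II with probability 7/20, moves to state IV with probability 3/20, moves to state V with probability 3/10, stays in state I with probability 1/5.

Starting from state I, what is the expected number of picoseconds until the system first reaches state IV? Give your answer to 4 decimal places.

5.1831

Let t(s) be the expected number of picoseconds to first reach state IV from state s, with t(state IV) = 0. Conditioning on the first picosecond:
t(state II) = 1 + 0.25·t(state II) + 0.25·t(state V) + 0.25·t(state I)
t(state V) = 1 + 0.25·t(state II) + 0.25·t(state V) + 0.3·t(state I)
t(state I) = 1 + 0.35·t(state II) + 0.3·t(state V) + 0.2·t(state I)
Solving: t(state II) = 4.7211, t(state V) = 4.9803, t(state I) = 5.1831.
Expected picoseconds from state I to state IV: 5.1831.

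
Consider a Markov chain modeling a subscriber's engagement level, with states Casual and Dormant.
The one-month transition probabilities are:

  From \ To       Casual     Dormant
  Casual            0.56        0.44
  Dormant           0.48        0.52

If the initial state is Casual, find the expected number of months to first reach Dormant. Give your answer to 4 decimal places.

2.2727

Let t(s) be the expected number of months to first reach Dormant from state s, with t(Dormant) = 0. Conditioning on the first month:
t(Casual) = 1 + 0.56·t(Casual)
Solving: t(Casual) = 2.2727.
Expected months from Casual to Dormant: 2.2727.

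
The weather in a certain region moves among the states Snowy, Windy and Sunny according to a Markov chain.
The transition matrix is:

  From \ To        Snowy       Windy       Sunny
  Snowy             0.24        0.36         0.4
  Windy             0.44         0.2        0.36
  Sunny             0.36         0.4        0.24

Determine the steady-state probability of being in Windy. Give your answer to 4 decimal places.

0.3219

Let the stationary distribution be π with π = πP and π_1 + π_2 + π_3 = 1.
π_1 = 0.24·π_1 + 0.44·π_2 + 0.36·π_3
π_2 = 0.36·π_1 + 0.2·π_2 + 0.4·π_3
Solving with the normalization constraint gives π = (0.3444, 0.3219, 0.3337).
So the stationary probability of Windy is 0.3219.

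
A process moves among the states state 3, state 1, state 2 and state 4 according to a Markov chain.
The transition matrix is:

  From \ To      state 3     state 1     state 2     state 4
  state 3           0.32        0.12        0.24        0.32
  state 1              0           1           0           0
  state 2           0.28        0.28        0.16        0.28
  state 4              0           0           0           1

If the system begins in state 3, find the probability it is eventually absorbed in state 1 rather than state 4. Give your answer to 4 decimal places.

Let h(s) be the probability of absorption at state 1 starting from transient state s. Then h(state 1) = 1 and h(state 4) = 0. By first-step analysis:
h(state 3) = 0.32·h(state 3) + 0.12·1 + 0.24·h(state 2) + 0.32·0
h(state 2) = 0.28·h(state 3) + 0.28·1 + 0.16·h(state 2) + 0.28·0
Solving: h(state 3) = 0.3333, h(state 2) = 0.4444.
Starting from state 3, the probability is 0.3333.

0.3333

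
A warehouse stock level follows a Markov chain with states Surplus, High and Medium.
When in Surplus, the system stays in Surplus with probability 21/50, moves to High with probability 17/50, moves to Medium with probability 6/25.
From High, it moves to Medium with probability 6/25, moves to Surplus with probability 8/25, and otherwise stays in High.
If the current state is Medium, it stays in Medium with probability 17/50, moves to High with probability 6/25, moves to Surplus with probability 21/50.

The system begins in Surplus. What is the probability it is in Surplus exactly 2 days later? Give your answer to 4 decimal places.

0.3860

Sum over the intermediate state after 1 day:
P = P(Surplus→Surplus)·P(Surplus→Surplus) + P(Surplus→High)·P(High→Surplus) + P(Surplus→Medium)·P(Medium→Surplus)
  = 0.42×0.42 + 0.34×0.32 + 0.24×0.42
  = 0.1764 + 0.1088 + 0.1008 = 0.3860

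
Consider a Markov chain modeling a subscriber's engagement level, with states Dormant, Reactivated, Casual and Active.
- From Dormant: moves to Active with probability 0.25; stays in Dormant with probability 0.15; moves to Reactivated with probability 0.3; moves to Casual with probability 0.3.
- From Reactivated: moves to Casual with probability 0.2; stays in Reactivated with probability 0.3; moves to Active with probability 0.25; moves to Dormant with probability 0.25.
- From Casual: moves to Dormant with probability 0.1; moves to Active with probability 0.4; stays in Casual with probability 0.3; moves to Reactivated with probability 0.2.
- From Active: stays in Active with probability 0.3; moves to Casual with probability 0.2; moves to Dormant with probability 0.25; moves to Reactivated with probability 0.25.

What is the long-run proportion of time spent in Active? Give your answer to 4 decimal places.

0.3016

Let the stationary distribution be π with π = πP and π_1 + π_2 + π_3 + π_4 = 1.
π_1 = 0.15·π_1 + 0.25·π_2 + 0.1·π_3 + 0.25·π_4
π_2 = 0.3·π_1 + 0.3·π_2 + 0.2·π_3 + 0.25·π_4
π_3 = 0.3·π_1 + 0.2·π_2 + 0.3·π_3 + 0.2·π_4
Solving with the normalization constraint gives π = (0.1940, 0.2605, 0.2438, 0.3016).
So the stationary probability of Active is 0.3016.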